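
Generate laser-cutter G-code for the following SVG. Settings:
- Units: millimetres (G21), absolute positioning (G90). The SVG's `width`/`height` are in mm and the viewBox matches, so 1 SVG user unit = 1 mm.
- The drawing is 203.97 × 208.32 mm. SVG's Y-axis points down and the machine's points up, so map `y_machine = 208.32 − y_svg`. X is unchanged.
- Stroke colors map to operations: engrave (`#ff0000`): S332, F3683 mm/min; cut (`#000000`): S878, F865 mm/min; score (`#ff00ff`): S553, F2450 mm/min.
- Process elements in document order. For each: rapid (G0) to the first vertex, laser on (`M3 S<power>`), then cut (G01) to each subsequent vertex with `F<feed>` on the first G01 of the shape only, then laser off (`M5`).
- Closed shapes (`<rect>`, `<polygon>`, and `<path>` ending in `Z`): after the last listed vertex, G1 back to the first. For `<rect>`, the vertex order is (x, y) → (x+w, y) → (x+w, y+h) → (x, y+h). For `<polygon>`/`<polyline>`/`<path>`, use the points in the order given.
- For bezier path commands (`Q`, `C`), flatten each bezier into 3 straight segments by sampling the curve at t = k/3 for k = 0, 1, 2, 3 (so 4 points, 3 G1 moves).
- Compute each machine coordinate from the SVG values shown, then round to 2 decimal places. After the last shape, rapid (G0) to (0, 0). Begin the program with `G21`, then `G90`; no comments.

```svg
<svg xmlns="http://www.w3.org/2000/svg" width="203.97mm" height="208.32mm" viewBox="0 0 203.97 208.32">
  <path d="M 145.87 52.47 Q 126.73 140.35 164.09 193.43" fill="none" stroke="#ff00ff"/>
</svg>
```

Since the viewBox matches the mm dimensions, user units are millimetres directly. The only transform is the Y-flip y_m = 208.32 − y_svg.

Shape 1 is a quadratic bezier drawn with `<path>`. Its stroke #ff00ff means score at S553, F2450. After flipping Y the toolpath is (145.87,155.85) → (139.39,101.13) → (145.46,54.14) → (164.09,14.89).

G21
G90
G0 X145.87 Y155.85
M3 S553
G01 X139.39 Y101.13 F2450
G01 X145.46 Y54.14
G01 X164.09 Y14.89
M5
G0 X0.00 Y0.00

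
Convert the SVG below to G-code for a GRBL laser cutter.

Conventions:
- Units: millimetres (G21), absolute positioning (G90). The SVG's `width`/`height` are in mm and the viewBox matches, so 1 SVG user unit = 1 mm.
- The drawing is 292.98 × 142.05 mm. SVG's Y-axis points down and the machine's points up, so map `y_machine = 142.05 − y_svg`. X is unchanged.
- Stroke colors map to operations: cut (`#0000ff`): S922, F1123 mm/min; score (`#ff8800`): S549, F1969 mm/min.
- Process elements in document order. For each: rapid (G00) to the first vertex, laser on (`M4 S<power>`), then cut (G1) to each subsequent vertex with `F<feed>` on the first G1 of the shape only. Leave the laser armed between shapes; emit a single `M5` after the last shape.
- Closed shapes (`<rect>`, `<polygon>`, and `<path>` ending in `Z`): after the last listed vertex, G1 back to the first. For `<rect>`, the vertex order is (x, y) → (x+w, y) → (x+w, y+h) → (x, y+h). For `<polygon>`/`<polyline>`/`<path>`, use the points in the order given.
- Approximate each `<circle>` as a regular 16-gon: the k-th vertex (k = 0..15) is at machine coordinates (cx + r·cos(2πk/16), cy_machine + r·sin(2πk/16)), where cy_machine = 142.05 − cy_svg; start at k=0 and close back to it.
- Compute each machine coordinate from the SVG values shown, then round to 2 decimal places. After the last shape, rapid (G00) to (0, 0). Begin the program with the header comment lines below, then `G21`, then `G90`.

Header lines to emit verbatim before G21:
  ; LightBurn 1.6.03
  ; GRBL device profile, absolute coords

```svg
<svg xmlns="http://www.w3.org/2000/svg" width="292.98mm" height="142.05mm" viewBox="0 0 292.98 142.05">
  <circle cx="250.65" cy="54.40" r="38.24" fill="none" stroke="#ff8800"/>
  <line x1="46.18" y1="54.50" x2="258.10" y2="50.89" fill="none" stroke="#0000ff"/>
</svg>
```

; LightBurn 1.6.03
; GRBL device profile, absolute coords
G21
G90
G00 X288.89 Y87.65
M4 S549
G1 X285.98 Y102.28 F1969
G1 X277.69 Y114.69
G1 X265.28 Y122.98
G1 X250.65 Y125.89
G1 X236.02 Y122.98
G1 X223.61 Y114.69
G1 X215.32 Y102.28
G1 X212.41 Y87.65
G1 X215.32 Y73.02
G1 X223.61 Y60.61
G1 X236.02 Y52.32
G1 X250.65 Y49.41
G1 X265.28 Y52.32
G1 X277.69 Y60.61
G1 X285.98 Y73.02
G1 X288.89 Y87.65
G00 X46.18 Y87.55
M4 S922
G1 X258.10 Y91.16 F1123
M5
G00 X0.00 Y0.00

viewBox `0 0 292.98 142.05` with mm width/height → 1 unit = 1 mm. Flip: y_m = 142.05 − y_svg.

**Shape 1** — `<circle>` circle, stroke `#ff8800` → score (S549, F1969). Machine vertices: (288.89,87.65) → (285.98,102.28) → (277.69,114.69) → (265.28,122.98) → (250.65,125.89) → (236.02,122.98) → (223.61,114.69) → (215.32,102.28) → (212.41,87.65) → (215.32,73.02) → (223.61,60.61) → (236.02,52.32) → (250.65,49.41) → (265.28,52.32) → (277.69,60.61) → (285.98,73.02) → (288.89,87.65). Closed: final G1 returns to the first vertex.

**Shape 2** — `<line>` line segment, stroke `#0000ff` → cut (S922, F1123). Machine vertices: (46.18,87.55) → (258.10,91.16). Open path.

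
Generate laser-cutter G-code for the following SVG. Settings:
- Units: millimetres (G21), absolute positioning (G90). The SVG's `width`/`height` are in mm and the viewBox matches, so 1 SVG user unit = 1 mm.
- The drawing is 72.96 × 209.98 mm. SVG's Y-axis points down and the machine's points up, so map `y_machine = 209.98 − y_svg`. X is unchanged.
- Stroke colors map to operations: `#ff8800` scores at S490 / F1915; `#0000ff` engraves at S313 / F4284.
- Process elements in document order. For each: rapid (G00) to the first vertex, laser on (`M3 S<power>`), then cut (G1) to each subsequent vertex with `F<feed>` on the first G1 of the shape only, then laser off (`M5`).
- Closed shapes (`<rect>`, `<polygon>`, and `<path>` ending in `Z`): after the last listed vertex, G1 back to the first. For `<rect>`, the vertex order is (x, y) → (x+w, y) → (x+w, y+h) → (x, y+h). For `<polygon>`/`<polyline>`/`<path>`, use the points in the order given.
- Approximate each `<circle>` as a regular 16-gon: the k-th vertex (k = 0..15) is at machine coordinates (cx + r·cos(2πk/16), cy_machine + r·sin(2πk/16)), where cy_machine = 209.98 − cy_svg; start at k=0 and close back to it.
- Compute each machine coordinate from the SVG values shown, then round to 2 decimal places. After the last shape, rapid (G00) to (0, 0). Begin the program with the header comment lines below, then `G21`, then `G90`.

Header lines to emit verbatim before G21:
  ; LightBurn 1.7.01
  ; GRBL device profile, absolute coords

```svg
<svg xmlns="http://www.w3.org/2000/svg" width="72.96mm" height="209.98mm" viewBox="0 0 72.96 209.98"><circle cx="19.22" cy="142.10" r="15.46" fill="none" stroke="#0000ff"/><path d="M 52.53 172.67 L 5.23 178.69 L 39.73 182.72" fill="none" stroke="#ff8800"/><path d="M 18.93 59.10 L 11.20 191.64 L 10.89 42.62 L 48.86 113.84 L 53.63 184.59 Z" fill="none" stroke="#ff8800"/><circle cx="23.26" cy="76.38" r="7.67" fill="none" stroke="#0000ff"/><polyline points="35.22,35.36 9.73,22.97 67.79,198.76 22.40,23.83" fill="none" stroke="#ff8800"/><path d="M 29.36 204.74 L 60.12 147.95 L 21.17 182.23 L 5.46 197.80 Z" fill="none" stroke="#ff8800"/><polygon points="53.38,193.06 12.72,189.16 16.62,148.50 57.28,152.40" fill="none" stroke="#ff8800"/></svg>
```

Since the viewBox matches the mm dimensions, user units are millimetres directly. The only transform is the Y-flip y_m = 209.98 − y_svg.

Shape 1 is a circle drawn with `<circle>`. Its stroke #0000ff means engrave at S313, F4284. After flipping Y the toolpath is (34.68,67.88) → (33.50,73.80) → (30.15,78.81) → (25.14,82.16) → (19.22,83.34) → (13.30,82.16) → (8.29,78.81) → (4.94,73.80) → (3.76,67.88) → (4.94,61.96) → (8.29,56.95) → (13.30,53.60) → (19.22,52.42) → (25.14,53.60) → (30.15,56.95) → (33.50,61.96) → (34.68,67.88), returning to the start.

Shape 2 is a open polyline drawn with `<path>`. Its stroke #ff8800 means score at S490, F1915. After flipping Y the toolpath is (52.53,37.31) → (5.23,31.29) → (39.73,27.26).

Shape 3 is a closed polygon drawn with `<path>`. Its stroke #ff8800 means score at S490, F1915. After flipping Y the toolpath is (18.93,150.88) → (11.20,18.34) → (10.89,167.36) → (48.86,96.14) → (53.63,25.39) → (18.93,150.88), returning to the start.

Shape 4 is a circle drawn with `<circle>`. Its stroke #0000ff means engrave at S313, F4284. After flipping Y the toolpath is (30.93,133.60) → (30.35,136.54) → (28.68,139.02) → (26.20,140.69) → (23.26,141.27) → (20.32,140.69) → (17.84,139.02) → (16.17,136.54) → (15.59,133.60) → (16.17,130.66) → (17.84,128.18) → (20.32,126.51) → (23.26,125.93) → (26.20,126.51) → (28.68,128.18) → (30.35,130.66) → (30.93,133.60), returning to the start.

Shape 5 is a open polyline drawn with `<polyline>`. Its stroke #ff8800 means score at S490, F1915. After flipping Y the toolpath is (35.22,174.62) → (9.73,187.01) → (67.79,11.22) → (22.40,186.15).

Shape 6 is a closed polygon drawn with `<path>`. Its stroke #ff8800 means score at S490, F1915. After flipping Y the toolpath is (29.36,5.24) → (60.12,62.03) → (21.17,27.75) → (5.46,12.18) → (29.36,5.24), returning to the start.

Shape 7 is a regular polygon drawn with `<polygon>`. Its stroke #ff8800 means score at S490, F1915. After flipping Y the toolpath is (53.38,16.92) → (12.72,20.82) → (16.62,61.48) → (57.28,57.58) → (53.38,16.92), returning to the start.

; LightBurn 1.7.01
; GRBL device profile, absolute coords
G21
G90
G00 X34.68 Y67.88
M3 S313
G1 X33.50 Y73.80 F4284
G1 X30.15 Y78.81
G1 X25.14 Y82.16
G1 X19.22 Y83.34
G1 X13.30 Y82.16
G1 X8.29 Y78.81
G1 X4.94 Y73.80
G1 X3.76 Y67.88
G1 X4.94 Y61.96
G1 X8.29 Y56.95
G1 X13.30 Y53.60
G1 X19.22 Y52.42
G1 X25.14 Y53.60
G1 X30.15 Y56.95
G1 X33.50 Y61.96
G1 X34.68 Y67.88
M5
G00 X52.53 Y37.31
M3 S490
G1 X5.23 Y31.29 F1915
G1 X39.73 Y27.26
M5
G00 X18.93 Y150.88
M3 S490
G1 X11.20 Y18.34 F1915
G1 X10.89 Y167.36
G1 X48.86 Y96.14
G1 X53.63 Y25.39
G1 X18.93 Y150.88
M5
G00 X30.93 Y133.60
M3 S313
G1 X30.35 Y136.54 F4284
G1 X28.68 Y139.02
G1 X26.20 Y140.69
G1 X23.26 Y141.27
G1 X20.32 Y140.69
G1 X17.84 Y139.02
G1 X16.17 Y136.54
G1 X15.59 Y133.60
G1 X16.17 Y130.66
G1 X17.84 Y128.18
G1 X20.32 Y126.51
G1 X23.26 Y125.93
G1 X26.20 Y126.51
G1 X28.68 Y128.18
G1 X30.35 Y130.66
G1 X30.93 Y133.60
M5
G00 X35.22 Y174.62
M3 S490
G1 X9.73 Y187.01 F1915
G1 X67.79 Y11.22
G1 X22.40 Y186.15
M5
G00 X29.36 Y5.24
M3 S490
G1 X60.12 Y62.03 F1915
G1 X21.17 Y27.75
G1 X5.46 Y12.18
G1 X29.36 Y5.24
M5
G00 X53.38 Y16.92
M3 S490
G1 X12.72 Y20.82 F1915
G1 X16.62 Y61.48
G1 X57.28 Y57.58
G1 X53.38 Y16.92
M5
G00 X0.00 Y0.00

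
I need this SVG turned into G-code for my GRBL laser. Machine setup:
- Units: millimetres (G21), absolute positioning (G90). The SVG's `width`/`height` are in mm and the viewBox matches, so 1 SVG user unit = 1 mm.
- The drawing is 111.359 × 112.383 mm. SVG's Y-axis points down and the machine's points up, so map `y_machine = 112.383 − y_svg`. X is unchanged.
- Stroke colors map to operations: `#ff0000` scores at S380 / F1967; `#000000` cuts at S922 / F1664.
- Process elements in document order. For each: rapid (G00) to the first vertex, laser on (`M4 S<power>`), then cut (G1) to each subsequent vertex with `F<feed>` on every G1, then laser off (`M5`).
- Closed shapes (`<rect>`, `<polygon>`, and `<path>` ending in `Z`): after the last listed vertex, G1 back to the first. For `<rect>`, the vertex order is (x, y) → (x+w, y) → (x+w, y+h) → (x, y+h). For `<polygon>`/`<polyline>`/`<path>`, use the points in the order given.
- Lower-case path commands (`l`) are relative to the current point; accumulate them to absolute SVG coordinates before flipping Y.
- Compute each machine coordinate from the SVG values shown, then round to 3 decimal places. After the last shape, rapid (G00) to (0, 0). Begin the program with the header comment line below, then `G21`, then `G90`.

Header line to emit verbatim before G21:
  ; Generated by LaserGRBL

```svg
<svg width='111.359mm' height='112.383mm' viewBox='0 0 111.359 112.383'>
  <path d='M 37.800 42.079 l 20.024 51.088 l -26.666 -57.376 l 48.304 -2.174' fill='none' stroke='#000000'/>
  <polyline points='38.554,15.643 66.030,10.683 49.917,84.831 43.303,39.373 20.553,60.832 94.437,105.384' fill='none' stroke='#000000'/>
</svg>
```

; Generated by LaserGRBL
G21
G90
G00 X37.800 Y70.304
M4 S922
G1 X57.824 Y19.216 F1664
G1 X31.158 Y76.592 F1664
G1 X79.462 Y78.766 F1664
M5
G00 X38.554 Y96.740
M4 S922
G1 X66.030 Y101.700 F1664
G1 X49.917 Y27.552 F1664
G1 X43.303 Y73.010 F1664
G1 X20.553 Y51.551 F1664
G1 X94.437 Y6.999 F1664
M5
G00 X0.000 Y0.000

1 u = 1 mm; y_m = 112.383 − y.

[1] `<path>` open polyline, #000000→cut S922 F1664: (37.800,70.304) → (57.824,19.216) → (31.158,76.592) → (79.462,78.766)

[2] `<polyline>` open polyline, #000000→cut S922 F1664: (38.554,96.740) → (66.030,101.700) → (49.917,27.552) → (43.303,73.010) → (20.553,51.551) → (94.437,6.999)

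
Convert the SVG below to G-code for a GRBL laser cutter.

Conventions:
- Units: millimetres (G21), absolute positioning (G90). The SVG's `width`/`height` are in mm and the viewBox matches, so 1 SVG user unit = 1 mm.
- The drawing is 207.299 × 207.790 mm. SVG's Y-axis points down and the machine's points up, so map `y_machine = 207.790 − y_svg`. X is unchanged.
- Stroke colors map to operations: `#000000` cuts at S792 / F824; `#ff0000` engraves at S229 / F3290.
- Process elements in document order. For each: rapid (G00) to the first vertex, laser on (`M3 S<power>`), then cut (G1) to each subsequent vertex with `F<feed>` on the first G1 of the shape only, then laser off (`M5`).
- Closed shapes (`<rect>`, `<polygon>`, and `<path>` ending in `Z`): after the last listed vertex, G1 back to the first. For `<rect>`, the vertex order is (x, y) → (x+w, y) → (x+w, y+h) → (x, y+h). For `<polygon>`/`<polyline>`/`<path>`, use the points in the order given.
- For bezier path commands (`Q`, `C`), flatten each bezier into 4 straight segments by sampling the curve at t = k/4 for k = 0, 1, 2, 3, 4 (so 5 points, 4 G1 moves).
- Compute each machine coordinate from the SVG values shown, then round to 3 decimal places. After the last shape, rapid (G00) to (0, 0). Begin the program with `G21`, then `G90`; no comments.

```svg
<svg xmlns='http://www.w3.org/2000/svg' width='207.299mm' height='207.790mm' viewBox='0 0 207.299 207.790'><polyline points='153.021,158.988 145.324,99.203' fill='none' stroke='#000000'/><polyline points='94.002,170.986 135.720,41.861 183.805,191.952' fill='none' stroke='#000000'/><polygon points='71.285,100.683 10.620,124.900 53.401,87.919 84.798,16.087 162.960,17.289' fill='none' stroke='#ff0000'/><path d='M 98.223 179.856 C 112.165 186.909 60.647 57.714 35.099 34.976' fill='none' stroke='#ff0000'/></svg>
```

G21
G90
G00 X153.021 Y48.802
M3 S792
G1 X145.324 Y108.587 F824
M5
G00 X94.002 Y36.804
M3 S792
G1 X135.720 Y165.929 F824
G1 X183.805 Y15.838
M5
G00 X71.285 Y107.107
M3 S229
G1 X10.620 Y82.890 F3290
G1 X53.401 Y119.871
G1 X84.798 Y191.703
G1 X162.960 Y190.501
G1 X71.285 Y107.107
M5
G00 X98.223 Y27.934
M3 S229
G1 X97.834 Y44.398 F3290
G1 X81.470 Y89.202
G1 X57.701 Y139.592
G1 X35.099 Y172.814
M5
G00 X0.000 Y0.000

viewBox `0 0 207.299 207.790` with mm width/height → 1 unit = 1 mm. Flip: y_m = 207.790 − y_svg.

**Shape 1** — `<polyline>` line segment, stroke `#000000` → cut (S792, F824). Machine vertices: (153.021,48.802) → (145.324,108.587). Open path.

**Shape 2** — `<polyline>` open polyline, stroke `#000000` → cut (S792, F824). Machine vertices: (94.002,36.804) → (135.720,165.929) → (183.805,15.838). Open path.

**Shape 3** — `<polygon>` closed polygon, stroke `#ff0000` → engrave (S229, F3290). Machine vertices: (71.285,107.107) → (10.620,82.890) → (53.401,119.871) → (84.798,191.703) → (162.960,190.501) → (71.285,107.107). Closed: final G1 returns to the first vertex.

**Shape 4** — `<path>` cubic bezier, stroke `#ff0000` → engrave (S229, F3290). Control points (SVG): P0=(98.223,179.856), P1=(112.165,186.909), P2=(60.647,57.714), P3=(35.099,34.976); sampled at t=k/4. Machine vertices: (98.223,27.934) → (97.834,44.398) → (81.470,89.202) → (57.701,139.592) → (35.099,172.814). Open path.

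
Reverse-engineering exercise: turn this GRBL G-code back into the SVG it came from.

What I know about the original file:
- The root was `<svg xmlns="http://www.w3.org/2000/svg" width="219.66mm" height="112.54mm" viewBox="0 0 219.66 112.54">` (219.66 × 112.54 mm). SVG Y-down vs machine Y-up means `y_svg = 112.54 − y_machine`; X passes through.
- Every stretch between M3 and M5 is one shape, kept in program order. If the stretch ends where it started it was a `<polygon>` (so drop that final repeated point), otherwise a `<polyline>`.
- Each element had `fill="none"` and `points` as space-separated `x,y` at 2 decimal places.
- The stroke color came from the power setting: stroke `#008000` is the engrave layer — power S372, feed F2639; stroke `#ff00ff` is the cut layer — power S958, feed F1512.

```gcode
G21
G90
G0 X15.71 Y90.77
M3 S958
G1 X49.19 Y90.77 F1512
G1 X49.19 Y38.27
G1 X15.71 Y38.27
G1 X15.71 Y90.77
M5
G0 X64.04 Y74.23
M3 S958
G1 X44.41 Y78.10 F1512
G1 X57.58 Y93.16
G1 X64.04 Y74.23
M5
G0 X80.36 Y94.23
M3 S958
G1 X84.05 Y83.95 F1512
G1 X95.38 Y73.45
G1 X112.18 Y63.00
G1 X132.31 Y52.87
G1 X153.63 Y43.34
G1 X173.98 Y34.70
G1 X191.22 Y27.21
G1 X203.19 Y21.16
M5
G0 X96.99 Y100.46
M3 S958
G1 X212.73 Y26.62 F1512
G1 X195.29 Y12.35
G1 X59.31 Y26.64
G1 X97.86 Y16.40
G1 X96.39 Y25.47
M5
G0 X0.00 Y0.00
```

Machine Y-up, SVG Y-down with viewBox height 112.54, so y_svg = 112.54 − y_machine; X carries over. Every run uses S958, so all elements get stroke `#ff00ff` (cut).

Run 1: The run returns to its start, so emit a `<polygon>` with points (Y-flipped): 15.71,21.77 49.19,21.77 49.19,74.27 15.71,74.27.

Run 2: The run returns to its start, so emit a `<polygon>` with points (Y-flipped): 64.04,38.31 44.41,34.44 57.58,19.38.

Run 3: The run is open, so emit a `<polyline>` with points (Y-flipped): 80.36,18.31 84.05,28.59 95.38,39.09 112.18,49.54 132.31,59.67 153.63,69.20 173.98,77.84 191.22,85.33 203.19,91.38.

Run 4: The run is open, so emit a `<polyline>` with points (Y-flipped): 96.99,12.08 212.73,85.92 195.29,100.19 59.31,85.90 97.86,96.14 96.39,87.07.

<svg xmlns="http://www.w3.org/2000/svg" width="219.66mm" height="112.54mm" viewBox="0 0 219.66 112.54">
  <polygon points="15.71,21.77 49.19,21.77 49.19,74.27 15.71,74.27" fill="none" stroke="#ff00ff"/>
  <polygon points="64.04,38.31 44.41,34.44 57.58,19.38" fill="none" stroke="#ff00ff"/>
  <polyline points="80.36,18.31 84.05,28.59 95.38,39.09 112.18,49.54 132.31,59.67 153.63,69.20 173.98,77.84 191.22,85.33 203.19,91.38" fill="none" stroke="#ff00ff"/>
  <polyline points="96.99,12.08 212.73,85.92 195.29,100.19 59.31,85.90 97.86,96.14 96.39,87.07" fill="none" stroke="#ff00ff"/>
</svg>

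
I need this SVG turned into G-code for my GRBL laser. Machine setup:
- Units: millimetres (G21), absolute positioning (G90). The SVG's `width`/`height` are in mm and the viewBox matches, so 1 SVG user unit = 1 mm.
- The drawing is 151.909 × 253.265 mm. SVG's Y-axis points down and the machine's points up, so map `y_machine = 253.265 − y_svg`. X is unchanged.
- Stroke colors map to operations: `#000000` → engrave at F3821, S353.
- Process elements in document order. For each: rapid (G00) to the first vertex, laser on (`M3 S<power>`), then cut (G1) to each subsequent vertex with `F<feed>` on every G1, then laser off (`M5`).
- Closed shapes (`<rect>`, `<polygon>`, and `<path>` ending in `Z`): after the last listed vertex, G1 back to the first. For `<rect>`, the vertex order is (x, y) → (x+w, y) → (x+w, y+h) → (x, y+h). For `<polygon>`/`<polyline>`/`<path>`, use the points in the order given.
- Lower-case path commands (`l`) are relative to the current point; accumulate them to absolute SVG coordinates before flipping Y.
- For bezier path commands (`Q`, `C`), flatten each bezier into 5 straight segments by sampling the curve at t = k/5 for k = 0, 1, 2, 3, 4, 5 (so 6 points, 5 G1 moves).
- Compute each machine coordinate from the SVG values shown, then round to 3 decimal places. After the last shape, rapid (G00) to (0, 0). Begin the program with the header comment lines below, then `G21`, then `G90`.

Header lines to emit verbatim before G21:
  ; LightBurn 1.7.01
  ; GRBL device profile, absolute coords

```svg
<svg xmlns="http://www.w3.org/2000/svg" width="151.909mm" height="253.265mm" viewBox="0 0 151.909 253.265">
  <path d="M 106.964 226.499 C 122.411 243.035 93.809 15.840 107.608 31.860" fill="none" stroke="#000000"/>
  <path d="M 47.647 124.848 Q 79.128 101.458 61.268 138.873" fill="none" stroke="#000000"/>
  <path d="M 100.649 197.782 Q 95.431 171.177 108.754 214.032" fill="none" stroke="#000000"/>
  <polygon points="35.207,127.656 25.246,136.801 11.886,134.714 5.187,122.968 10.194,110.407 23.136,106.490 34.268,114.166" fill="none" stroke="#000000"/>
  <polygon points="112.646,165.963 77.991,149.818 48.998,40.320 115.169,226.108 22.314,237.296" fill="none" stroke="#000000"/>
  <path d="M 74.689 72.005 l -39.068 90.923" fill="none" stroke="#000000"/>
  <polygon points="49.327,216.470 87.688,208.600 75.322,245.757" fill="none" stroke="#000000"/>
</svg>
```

Since the viewBox matches the mm dimensions, user units are millimetres directly. The only transform is the Y-flip y_m = 253.265 − y_svg.

Shape 1 is a cubic bezier drawn with `<path>`. Its stroke #000000 means engrave at S353, F3821. After flipping Y the toolpath is (106.964,26.766) → (111.638,42.197) → (109.890,92.749) → (105.869,155.050) → (103.725,205.727) → (107.608,221.405).

Shape 2 is a quadratic bezier drawn with `<path>`. Its stroke #000000 means engrave at S353, F3821. After flipping Y the toolpath is (47.647,128.417) → (58.266,135.341) → (64.937,137.400) → (67.661,134.595) → (66.438,126.926) → (61.268,114.392).

Shape 3 is a quadratic bezier drawn with `<path>`. Its stroke #000000 means engrave at S353, F3821. After flipping Y the toolpath is (100.649,55.483) → (99.303,63.347) → (99.441,65.653) → (101.062,62.403) → (104.166,53.597) → (108.754,39.233).

Shape 4 is a regular polygon drawn with `<polygon>`. Its stroke #000000 means engrave at S353, F3821. After flipping Y the toolpath is (35.207,125.609) → (25.246,116.464) → (11.886,118.551) → (5.187,130.297) → (10.194,142.858) → (23.136,146.775) → (34.268,139.099) → (35.207,125.609), returning to the start.

Shape 5 is a closed polygon drawn with `<polygon>`. Its stroke #000000 means engrave at S353, F3821. After flipping Y the toolpath is (112.646,87.302) → (77.991,103.447) → (48.998,212.945) → (115.169,27.157) → (22.314,15.969) → (112.646,87.302), returning to the start.

Shape 6 is a line segment drawn with `<path>`. Its stroke #000000 means engrave at S353, F3821. After flipping Y the toolpath is (74.689,181.260) → (35.621,90.337).

Shape 7 is a regular polygon drawn with `<polygon>`. Its stroke #000000 means engrave at S353, F3821. After flipping Y the toolpath is (49.327,36.795) → (87.688,44.665) → (75.322,7.508) → (49.327,36.795), returning to the start.

; LightBurn 1.7.01
; GRBL device profile, absolute coords
G21
G90
G00 X106.964 Y26.766
M3 S353
G1 X111.638 Y42.197 F3821
G1 X109.890 Y92.749 F3821
G1 X105.869 Y155.050 F3821
G1 X103.725 Y205.727 F3821
G1 X107.608 Y221.405 F3821
M5
G00 X47.647 Y128.417
M3 S353
G1 X58.266 Y135.341 F3821
G1 X64.937 Y137.400 F3821
G1 X67.661 Y134.595 F3821
G1 X66.438 Y126.926 F3821
G1 X61.268 Y114.392 F3821
M5
G00 X100.649 Y55.483
M3 S353
G1 X99.303 Y63.347 F3821
G1 X99.441 Y65.653 F3821
G1 X101.062 Y62.403 F3821
G1 X104.166 Y53.597 F3821
G1 X108.754 Y39.233 F3821
M5
G00 X35.207 Y125.609
M3 S353
G1 X25.246 Y116.464 F3821
G1 X11.886 Y118.551 F3821
G1 X5.187 Y130.297 F3821
G1 X10.194 Y142.858 F3821
G1 X23.136 Y146.775 F3821
G1 X34.268 Y139.099 F3821
G1 X35.207 Y125.609 F3821
M5
G00 X112.646 Y87.302
M3 S353
G1 X77.991 Y103.447 F3821
G1 X48.998 Y212.945 F3821
G1 X115.169 Y27.157 F3821
G1 X22.314 Y15.969 F3821
G1 X112.646 Y87.302 F3821
M5
G00 X74.689 Y181.260
M3 S353
G1 X35.621 Y90.337 F3821
M5
G00 X49.327 Y36.795
M3 S353
G1 X87.688 Y44.665 F3821
G1 X75.322 Y7.508 F3821
G1 X49.327 Y36.795 F3821
M5
G00 X0.000 Y0.000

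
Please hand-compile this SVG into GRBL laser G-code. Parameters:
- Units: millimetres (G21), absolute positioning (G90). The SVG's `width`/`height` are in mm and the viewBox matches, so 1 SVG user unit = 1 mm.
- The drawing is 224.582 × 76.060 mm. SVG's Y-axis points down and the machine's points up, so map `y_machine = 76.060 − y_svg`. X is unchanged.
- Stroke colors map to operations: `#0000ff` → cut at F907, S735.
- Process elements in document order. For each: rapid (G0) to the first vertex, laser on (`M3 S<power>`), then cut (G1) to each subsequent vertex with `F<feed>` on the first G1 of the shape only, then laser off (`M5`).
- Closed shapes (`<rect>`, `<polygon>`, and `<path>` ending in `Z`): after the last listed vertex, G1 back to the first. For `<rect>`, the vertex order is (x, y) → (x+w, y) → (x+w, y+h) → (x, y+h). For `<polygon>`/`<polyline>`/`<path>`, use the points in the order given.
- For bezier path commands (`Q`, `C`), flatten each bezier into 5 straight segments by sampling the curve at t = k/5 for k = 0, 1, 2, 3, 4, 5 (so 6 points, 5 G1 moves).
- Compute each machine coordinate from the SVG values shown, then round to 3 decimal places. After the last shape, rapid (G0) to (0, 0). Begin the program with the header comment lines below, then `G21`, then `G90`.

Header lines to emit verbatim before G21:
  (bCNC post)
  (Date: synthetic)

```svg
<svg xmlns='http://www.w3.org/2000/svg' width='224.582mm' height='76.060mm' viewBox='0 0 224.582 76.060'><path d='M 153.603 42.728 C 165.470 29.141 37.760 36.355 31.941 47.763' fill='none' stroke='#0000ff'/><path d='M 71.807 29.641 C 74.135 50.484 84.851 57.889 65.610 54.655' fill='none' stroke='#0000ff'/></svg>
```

(bCNC post)
(Date: synthetic)
G21
G90
G0 X153.603 Y33.332
M3 S735
G1 X146.066 Y39.121 F907
G1 X117.580 Y40.715
G1 X80.698 Y38.911
G1 X47.968 Y34.506
G1 X31.941 Y28.297
M5
G0 X71.807 Y46.419
M3 S735
G1 X73.904 Y35.503 F907
G1 X76.173 Y27.679
G1 X76.774 Y22.810
G1 X73.867 Y20.764
G1 X65.610 Y21.405
M5
G0 X0.000 Y0.000

viewBox `0 0 224.582 76.060` with mm width/height → 1 unit = 1 mm. Flip: y_m = 76.060 − y_svg.

**Shape 1** — `<path>` cubic bezier, stroke `#0000ff` → cut (S735, F907). Control points (SVG): P0=(153.603,42.728), P1=(165.470,29.141), P2=(37.760,36.355), P3=(31.941,47.763); sampled at t=k/5. Machine vertices: (153.603,33.332) → (146.066,39.121) → (117.580,40.715) → (80.698,38.911) → (47.968,34.506) → (31.941,28.297). Open path.

**Shape 2** — `<path>` cubic bezier, stroke `#0000ff` → cut (S735, F907). Control points (SVG): P0=(71.807,29.641), P1=(74.135,50.484), P2=(84.851,57.889), P3=(65.610,54.655); sampled at t=k/5. Machine vertices: (71.807,46.419) → (73.904,35.503) → (76.173,27.679) → (76.774,22.810) → (73.867,20.764) → (65.610,21.405). Open path.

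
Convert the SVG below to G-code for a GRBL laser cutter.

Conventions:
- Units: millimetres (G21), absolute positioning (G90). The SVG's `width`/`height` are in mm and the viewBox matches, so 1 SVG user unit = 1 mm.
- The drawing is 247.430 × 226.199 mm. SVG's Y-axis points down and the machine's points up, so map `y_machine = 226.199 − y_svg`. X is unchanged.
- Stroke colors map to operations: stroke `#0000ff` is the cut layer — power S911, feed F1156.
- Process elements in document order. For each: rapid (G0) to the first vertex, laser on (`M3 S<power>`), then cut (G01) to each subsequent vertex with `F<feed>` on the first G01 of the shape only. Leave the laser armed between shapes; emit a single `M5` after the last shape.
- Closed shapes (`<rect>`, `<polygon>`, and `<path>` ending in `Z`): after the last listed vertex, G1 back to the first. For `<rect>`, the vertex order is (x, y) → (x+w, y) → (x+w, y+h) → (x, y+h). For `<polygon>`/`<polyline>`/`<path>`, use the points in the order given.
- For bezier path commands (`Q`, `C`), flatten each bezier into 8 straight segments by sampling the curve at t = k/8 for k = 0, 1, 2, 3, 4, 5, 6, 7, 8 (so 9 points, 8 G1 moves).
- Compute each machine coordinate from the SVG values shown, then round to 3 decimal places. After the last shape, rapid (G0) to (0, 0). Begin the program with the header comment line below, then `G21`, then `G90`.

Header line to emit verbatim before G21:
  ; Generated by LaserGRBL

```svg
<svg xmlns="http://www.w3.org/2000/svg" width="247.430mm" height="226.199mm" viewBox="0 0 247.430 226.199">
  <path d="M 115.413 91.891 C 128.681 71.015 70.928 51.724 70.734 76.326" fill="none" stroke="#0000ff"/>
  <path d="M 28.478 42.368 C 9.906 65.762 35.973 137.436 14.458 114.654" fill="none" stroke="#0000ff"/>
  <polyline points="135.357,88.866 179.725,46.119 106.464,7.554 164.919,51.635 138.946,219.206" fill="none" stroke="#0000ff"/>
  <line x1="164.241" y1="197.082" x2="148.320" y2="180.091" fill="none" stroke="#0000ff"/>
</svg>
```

; Generated by LaserGRBL
G21
G90
G0 X115.413 Y134.308
M3 S911
G01 X117.311 Y141.980 F1156
G01 X114.057 Y149.007
G01 X107.158 Y154.894
G01 X98.122 Y159.145
G01 X88.454 Y161.264
G01 X79.663 Y160.756
G01 X73.254 Y157.124
G01 X70.734 Y149.873
G0 X28.478 Y183.831
M3 S911
G01 X23.426 Y173.074 F1156
G01 X21.478 Y159.463
G01 X21.553 Y144.672
G01 X22.572 Y130.372
G01 X23.452 Y118.237
G01 X23.114 Y109.939
G01 X20.476 Y107.151
G01 X14.458 Y111.545
G0 X135.357 Y137.333
M3 S911
G01 X179.725 Y180.080 F1156
G01 X106.464 Y218.645
G01 X164.919 Y174.564
G01 X138.946 Y6.993
G0 X164.241 Y29.117
M3 S911
G01 X148.320 Y46.108 F1156
M5
G0 X0.000 Y0.000

1 u = 1 mm; y_m = 226.199 − y.

[1] `<path>` cubic bezier, #0000ff→cut S911 F1156: (115.413,134.308) → (117.311,141.980) → (114.057,149.007) → (107.158,154.894) → (98.122,159.145) → (88.454,161.264) → (79.663,160.756) → (73.254,157.124) → (70.734,149.873)

[2] `<path>` cubic bezier, #0000ff→cut S911 F1156: (28.478,183.831) → (23.426,173.074) → (21.478,159.463) → (21.553,144.672) → (22.572,130.372) → (23.452,118.237) → (23.114,109.939) → (20.476,107.151) → (14.458,111.545)

[3] `<polyline>` open polyline, #0000ff→cut S911 F1156: (135.357,137.333) → (179.725,180.080) → (106.464,218.645) → (164.919,174.564) → (138.946,6.993)

[4] `<line>` line segment, #0000ff→cut S911 F1156: (164.241,29.117) → (148.320,46.108)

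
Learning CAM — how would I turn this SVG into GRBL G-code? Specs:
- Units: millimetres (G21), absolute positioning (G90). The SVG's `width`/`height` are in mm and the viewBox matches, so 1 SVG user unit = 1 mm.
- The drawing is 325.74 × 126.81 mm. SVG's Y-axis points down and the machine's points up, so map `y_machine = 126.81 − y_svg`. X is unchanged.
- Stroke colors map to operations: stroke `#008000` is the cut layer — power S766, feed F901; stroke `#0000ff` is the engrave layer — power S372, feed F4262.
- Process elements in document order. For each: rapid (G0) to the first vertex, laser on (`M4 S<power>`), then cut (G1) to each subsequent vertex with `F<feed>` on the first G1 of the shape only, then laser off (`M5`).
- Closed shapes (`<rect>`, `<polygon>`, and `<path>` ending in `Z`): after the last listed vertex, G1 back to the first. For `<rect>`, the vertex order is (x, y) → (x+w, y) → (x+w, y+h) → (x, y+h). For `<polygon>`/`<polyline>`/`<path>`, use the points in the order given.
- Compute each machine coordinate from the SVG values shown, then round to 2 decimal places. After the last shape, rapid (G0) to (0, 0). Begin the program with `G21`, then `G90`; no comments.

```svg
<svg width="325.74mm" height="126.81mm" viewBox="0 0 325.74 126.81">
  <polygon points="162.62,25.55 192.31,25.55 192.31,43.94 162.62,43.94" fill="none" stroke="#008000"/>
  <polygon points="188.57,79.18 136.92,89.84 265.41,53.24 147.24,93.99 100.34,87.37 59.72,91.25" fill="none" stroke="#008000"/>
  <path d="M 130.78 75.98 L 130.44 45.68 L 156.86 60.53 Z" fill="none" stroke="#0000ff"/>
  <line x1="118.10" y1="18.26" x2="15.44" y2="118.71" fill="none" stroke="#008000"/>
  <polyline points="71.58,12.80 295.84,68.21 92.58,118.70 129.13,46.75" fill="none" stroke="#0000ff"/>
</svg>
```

G21
G90
G0 X162.62 Y101.26
M4 S766
G1 X192.31 Y101.26 F901
G1 X192.31 Y82.87
G1 X162.62 Y82.87
G1 X162.62 Y101.26
M5
G0 X188.57 Y47.63
M4 S766
G1 X136.92 Y36.97 F901
G1 X265.41 Y73.57
G1 X147.24 Y32.82
G1 X100.34 Y39.44
G1 X59.72 Y35.56
G1 X188.57 Y47.63
M5
G0 X130.78 Y50.83
M4 S372
G1 X130.44 Y81.13 F4262
G1 X156.86 Y66.28
G1 X130.78 Y50.83
M5
G0 X118.10 Y108.55
M4 S766
G1 X15.44 Y8.10 F901
M5
G0 X71.58 Y114.01
M4 S372
G1 X295.84 Y58.60 F4262
G1 X92.58 Y8.11
G1 X129.13 Y80.06
M5
G0 X0.00 Y0.00

Since the viewBox matches the mm dimensions, user units are millimetres directly. The only transform is the Y-flip y_m = 126.81 − y_svg.

Shape 1 is a rectangle drawn with `<polygon>`. Its stroke #008000 means cut at S766, F901. After flipping Y the toolpath is (162.62,101.26) → (192.31,101.26) → (192.31,82.87) → (162.62,82.87) → (162.62,101.26), returning to the start.

Shape 2 is a closed polygon drawn with `<polygon>`. Its stroke #008000 means cut at S766, F901. After flipping Y the toolpath is (188.57,47.63) → (136.92,36.97) → (265.41,73.57) → (147.24,32.82) → (100.34,39.44) → (59.72,35.56) → (188.57,47.63), returning to the start.

Shape 3 is a regular polygon drawn with `<path>`. Its stroke #0000ff means engrave at S372, F4262. After flipping Y the toolpath is (130.78,50.83) → (130.44,81.13) → (156.86,66.28) → (130.78,50.83), returning to the start.

Shape 4 is a line segment drawn with `<line>`. Its stroke #008000 means cut at S766, F901. After flipping Y the toolpath is (118.10,108.55) → (15.44,8.10).

Shape 5 is a open polyline drawn with `<polyline>`. Its stroke #0000ff means engrave at S372, F4262. After flipping Y the toolpath is (71.58,114.01) → (295.84,58.60) → (92.58,8.11) → (129.13,80.06).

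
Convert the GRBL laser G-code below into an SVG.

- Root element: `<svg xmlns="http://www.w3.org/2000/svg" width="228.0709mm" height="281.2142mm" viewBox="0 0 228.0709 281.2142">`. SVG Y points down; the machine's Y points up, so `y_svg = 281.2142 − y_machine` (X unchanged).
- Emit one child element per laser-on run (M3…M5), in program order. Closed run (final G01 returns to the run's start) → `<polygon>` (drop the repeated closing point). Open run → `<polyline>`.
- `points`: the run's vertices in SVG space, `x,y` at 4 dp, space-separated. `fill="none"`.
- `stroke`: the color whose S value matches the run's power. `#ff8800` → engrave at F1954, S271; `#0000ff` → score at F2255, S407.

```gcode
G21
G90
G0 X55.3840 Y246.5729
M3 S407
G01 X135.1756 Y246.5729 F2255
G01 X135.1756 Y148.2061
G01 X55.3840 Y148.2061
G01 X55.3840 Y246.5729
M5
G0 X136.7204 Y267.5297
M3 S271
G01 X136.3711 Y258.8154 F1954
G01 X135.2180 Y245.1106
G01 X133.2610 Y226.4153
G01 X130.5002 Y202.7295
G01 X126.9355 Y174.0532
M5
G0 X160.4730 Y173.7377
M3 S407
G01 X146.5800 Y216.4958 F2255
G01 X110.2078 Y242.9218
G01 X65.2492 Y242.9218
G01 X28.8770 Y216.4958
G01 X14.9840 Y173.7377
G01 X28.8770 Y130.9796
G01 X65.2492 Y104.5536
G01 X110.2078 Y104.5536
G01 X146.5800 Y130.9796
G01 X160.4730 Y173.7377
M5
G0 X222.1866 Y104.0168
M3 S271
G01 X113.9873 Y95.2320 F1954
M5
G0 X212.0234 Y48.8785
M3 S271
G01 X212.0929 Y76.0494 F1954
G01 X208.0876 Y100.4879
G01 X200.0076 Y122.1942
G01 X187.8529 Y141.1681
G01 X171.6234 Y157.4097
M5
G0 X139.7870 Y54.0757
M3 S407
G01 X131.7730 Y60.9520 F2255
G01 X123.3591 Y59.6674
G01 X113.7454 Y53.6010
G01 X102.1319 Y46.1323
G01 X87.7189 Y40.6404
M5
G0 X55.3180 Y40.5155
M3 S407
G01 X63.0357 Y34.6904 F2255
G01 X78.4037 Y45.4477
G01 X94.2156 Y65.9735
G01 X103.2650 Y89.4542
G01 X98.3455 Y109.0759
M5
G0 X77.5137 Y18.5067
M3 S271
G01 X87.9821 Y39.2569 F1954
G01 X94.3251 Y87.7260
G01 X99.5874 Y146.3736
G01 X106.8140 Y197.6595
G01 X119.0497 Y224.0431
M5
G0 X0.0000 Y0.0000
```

Each laser-on run becomes one SVG element. Flip Y back into SVG space with y_svg = 281.2142 − y_machine.

Run 1: the run's S407 means `#0000ff` (score). The run returns to its start, so emit a `<polygon>` with points (Y-flipped): 55.3840,34.6413 135.1756,34.6413 135.1756,133.0081 55.3840,133.0081.

Run 2: power S271 maps to stroke `#ff8800` (engrave). The run is open, so emit a `<polyline>` with points (Y-flipped): 136.7204,13.6845 136.3711,22.3988 135.2180,36.1036 133.2610,54.7989 130.5002,78.4847 126.9355,107.1610.

Run 3: S407 ⇒ score layer `#0000ff`. The run returns to its start, so emit a `<polygon>` with points (Y-flipped): 160.4730,107.4765 146.5800,64.7184 110.2078,38.2924 65.2492,38.2924 28.8770,64.7184 14.9840,107.4765 28.8770,150.2346 65.2492,176.6606 110.2078,176.6606 146.5800,150.2346.

Run 4: the run's S271 means `#ff8800` (engrave). The run is open, so emit a `<polyline>` with points (Y-flipped): 222.1866,177.1974 113.9873,185.9822.

Run 5: the run's S271 means `#ff8800` (engrave). The run is open, so emit a `<polyline>` with points (Y-flipped): 212.0234,232.3357 212.0929,205.1648 208.0876,180.7263 200.0076,159.0200 187.8529,140.0461 171.6234,123.8045.

Run 6: power S407 maps to stroke `#0000ff` (score). The run is open, so emit a `<polyline>` with points (Y-flipped): 139.7870,227.1385 131.7730,220.2622 123.3591,221.5468 113.7454,227.6132 102.1319,235.0819 87.7189,240.5738.

Run 7: the run's S407 means `#0000ff` (score). The run is open, so emit a `<polyline>` with points (Y-flipped): 55.3180,240.6987 63.0357,246.5238 78.4037,235.7665 94.2156,215.2407 103.2650,191.7600 98.3455,172.1383.

Run 8: S271 ⇒ engrave layer `#ff8800`. The run is open, so emit a `<polyline>` with points (Y-flipped): 77.5137,262.7075 87.9821,241.9573 94.3251,193.4882 99.5874,134.8406 106.8140,83.5547 119.0497,57.1711.

<svg xmlns="http://www.w3.org/2000/svg" width="228.0709mm" height="281.2142mm" viewBox="0 0 228.0709 281.2142">
  <polygon points="55.3840,34.6413 135.1756,34.6413 135.1756,133.0081 55.3840,133.0081" fill="none" stroke="#0000ff"/>
  <polyline points="136.7204,13.6845 136.3711,22.3988 135.2180,36.1036 133.2610,54.7989 130.5002,78.4847 126.9355,107.1610" fill="none" stroke="#ff8800"/>
  <polygon points="160.4730,107.4765 146.5800,64.7184 110.2078,38.2924 65.2492,38.2924 28.8770,64.7184 14.9840,107.4765 28.8770,150.2346 65.2492,176.6606 110.2078,176.6606 146.5800,150.2346" fill="none" stroke="#0000ff"/>
  <polyline points="222.1866,177.1974 113.9873,185.9822" fill="none" stroke="#ff8800"/>
  <polyline points="212.0234,232.3357 212.0929,205.1648 208.0876,180.7263 200.0076,159.0200 187.8529,140.0461 171.6234,123.8045" fill="none" stroke="#ff8800"/>
  <polyline points="139.7870,227.1385 131.7730,220.2622 123.3591,221.5468 113.7454,227.6132 102.1319,235.0819 87.7189,240.5738" fill="none" stroke="#0000ff"/>
  <polyline points="55.3180,240.6987 63.0357,246.5238 78.4037,235.7665 94.2156,215.2407 103.2650,191.7600 98.3455,172.1383" fill="none" stroke="#0000ff"/>
  <polyline points="77.5137,262.7075 87.9821,241.9573 94.3251,193.4882 99.5874,134.8406 106.8140,83.5547 119.0497,57.1711" fill="none" stroke="#ff8800"/>
</svg>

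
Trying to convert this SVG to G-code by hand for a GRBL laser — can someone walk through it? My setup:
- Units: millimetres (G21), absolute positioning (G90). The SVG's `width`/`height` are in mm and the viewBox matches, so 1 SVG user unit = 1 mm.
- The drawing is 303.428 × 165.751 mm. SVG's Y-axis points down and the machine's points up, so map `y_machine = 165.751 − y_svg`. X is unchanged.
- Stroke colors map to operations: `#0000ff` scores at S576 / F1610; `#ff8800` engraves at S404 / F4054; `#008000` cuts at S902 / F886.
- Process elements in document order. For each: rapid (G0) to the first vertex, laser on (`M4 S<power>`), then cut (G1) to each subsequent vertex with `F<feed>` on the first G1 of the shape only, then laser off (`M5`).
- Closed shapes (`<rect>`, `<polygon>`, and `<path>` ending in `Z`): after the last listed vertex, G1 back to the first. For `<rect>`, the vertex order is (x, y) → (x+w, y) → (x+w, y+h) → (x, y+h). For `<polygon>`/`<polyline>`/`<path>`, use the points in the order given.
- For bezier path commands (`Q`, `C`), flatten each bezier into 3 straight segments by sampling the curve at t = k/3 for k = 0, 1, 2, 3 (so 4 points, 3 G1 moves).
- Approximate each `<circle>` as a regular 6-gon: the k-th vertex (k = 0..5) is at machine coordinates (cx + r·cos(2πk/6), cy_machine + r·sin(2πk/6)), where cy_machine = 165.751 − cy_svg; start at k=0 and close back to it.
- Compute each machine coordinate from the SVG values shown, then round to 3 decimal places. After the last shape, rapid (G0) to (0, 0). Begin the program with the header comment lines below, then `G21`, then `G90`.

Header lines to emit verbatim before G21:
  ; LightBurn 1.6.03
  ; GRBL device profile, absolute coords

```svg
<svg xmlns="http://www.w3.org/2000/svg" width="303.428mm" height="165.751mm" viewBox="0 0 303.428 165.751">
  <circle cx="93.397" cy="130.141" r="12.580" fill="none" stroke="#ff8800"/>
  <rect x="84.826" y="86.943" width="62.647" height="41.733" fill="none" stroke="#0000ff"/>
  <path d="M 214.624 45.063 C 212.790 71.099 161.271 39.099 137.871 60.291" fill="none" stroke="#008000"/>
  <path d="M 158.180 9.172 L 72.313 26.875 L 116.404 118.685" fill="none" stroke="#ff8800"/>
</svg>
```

; LightBurn 1.6.03
; GRBL device profile, absolute coords
G21
G90
G0 X105.977 Y35.610
M4 S404
G1 X99.687 Y46.505 F4054
G1 X87.107 Y46.505
G1 X80.817 Y35.610
G1 X87.107 Y24.715
G1 X99.687 Y24.715
G1 X105.977 Y35.610
M5
G0 X84.826 Y78.808
M4 S576
G1 X147.473 Y78.808 F1610
G1 X147.473 Y37.075
G1 X84.826 Y37.075
G1 X84.826 Y78.808
M5
G0 X214.624 Y120.688
M4 S902
G1 X199.110 Y109.878 F886
G1 X167.762 Y113.041
G1 X137.871 Y105.460
M5
G0 X158.180 Y156.579
M4 S404
G1 X72.313 Y138.876 F4054
G1 X116.404 Y47.066
M5
G0 X0.000 Y0.000

1 u = 1 mm; y_m = 165.751 − y.

[1] `<circle>` circle, #ff8800→engrave S404 F4054: (105.977,35.610) → (99.687,46.505) → (87.107,46.505) → (80.817,35.610) → (87.107,24.715) → (99.687,24.715) → (105.977,35.610) (closed)

[2] `<rect>` rectangle, #0000ff→score S576 F1610: (84.826,78.808) → (147.473,78.808) → (147.473,37.075) → (84.826,37.075) → (84.826,78.808) (closed)

[3] `<path>` cubic bezier, #008000→cut S902 F886: (214.624,120.688) → (199.110,109.878) → (167.762,113.041) → (137.871,105.460)

[4] `<path>` open polyline, #ff8800→engrave S404 F4054: (158.180,156.579) → (72.313,138.876) → (116.404,47.066)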